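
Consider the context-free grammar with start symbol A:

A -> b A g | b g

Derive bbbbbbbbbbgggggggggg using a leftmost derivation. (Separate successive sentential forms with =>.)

A => bAg => bbAgg => bbbAggg => bbbbAgggg => bbbbbAggggg => bbbbbbAgggggg => bbbbbbbAggggggg => bbbbbbbbAgggggggg => bbbbbbbbbAggggggggg => bbbbbbbbbbgggggggggg

A => bAg   [A -> b A g]
bAg => bbAgg   [A -> b A g]
bbAgg => bbbAggg   [A -> b A g]
bbbAggg => bbbbAgggg   [A -> b A g]
bbbbAgggg => bbbbbAggggg   [A -> b A g]
bbbbbAggggg => bbbbbbAgggggg   [A -> b A g]
bbbbbbAgggggg => bbbbbbbAggggggg   [A -> b A g]
bbbbbbbAggggggg => bbbbbbbbAgggggggg   [A -> b A g]
bbbbbbbbAgggggggg => bbbbbbbbbAggggggggg   [A -> b A g]
bbbbbbbbbAggggggggg => bbbbbbbbbbgggggggggg   [A -> b g]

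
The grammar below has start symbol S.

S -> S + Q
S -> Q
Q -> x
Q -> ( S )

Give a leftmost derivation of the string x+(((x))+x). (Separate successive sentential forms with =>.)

S => S+Q => Q+Q => x+Q => x+(S) => x+(S+Q) => x+(Q+Q) => x+((S)+Q) => x+((Q)+Q) => x+(((S))+Q) => x+(((Q))+Q) => x+(((x))+Q) => x+(((x))+x)

S => S+Q   [S -> S + Q]
S+Q => Q+Q   [S -> Q]
Q+Q => x+Q   [Q -> x]
x+Q => x+(S)   [Q -> ( S )]
x+(S) => x+(S+Q)   [S -> S + Q]
x+(S+Q) => x+(Q+Q)   [S -> Q]
x+(Q+Q) => x+((S)+Q)   [Q -> ( S )]
x+((S)+Q) => x+((Q)+Q)   [S -> Q]
x+((Q)+Q) => x+(((S))+Q)   [Q -> ( S )]
x+(((S))+Q) => x+(((Q))+Q)   [S -> Q]
x+(((Q))+Q) => x+(((x))+Q)   [Q -> x]
x+(((x))+Q) => x+(((x))+x)   [Q -> x]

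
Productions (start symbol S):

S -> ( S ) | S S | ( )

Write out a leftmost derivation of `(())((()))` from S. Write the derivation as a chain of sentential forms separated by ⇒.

S ⇒ SS   [S -> S S]
SS ⇒ (S)S   [S -> ( S )]
(S)S ⇒ (())S   [S -> ( )]
(())S ⇒ (())(S)   [S -> ( S )]
(())(S) ⇒ (())((S))   [S -> ( S )]
(())((S)) ⇒ (())((()))   [S -> ( )]

S ⇒ SS ⇒ (S)S ⇒ (())S ⇒ (())(S) ⇒ (())((S)) ⇒ (())((()))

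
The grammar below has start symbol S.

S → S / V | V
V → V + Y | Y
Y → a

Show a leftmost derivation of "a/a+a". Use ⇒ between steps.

S ⇒ S/V   [S → S / V]
S/V ⇒ V/V   [S → V]
V/V ⇒ Y/V   [V → Y]
Y/V ⇒ a/V   [Y → a]
a/V ⇒ a/V+Y   [V → V + Y]
a/V+Y ⇒ a/Y+Y   [V → Y]
a/Y+Y ⇒ a/a+Y   [Y → a]
a/a+Y ⇒ a/a+a   [Y → a]

S⇒S/V⇒V/V⇒Y/V⇒a/V⇒a/V+Y⇒a/Y+Y⇒a/a+Y⇒a/a+a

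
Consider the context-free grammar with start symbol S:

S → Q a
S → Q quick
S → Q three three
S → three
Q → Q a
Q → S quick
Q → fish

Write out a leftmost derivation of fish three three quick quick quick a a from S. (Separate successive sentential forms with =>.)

S => Q a   [S → Q a]
Q a => Q a a   [Q → Q a]
Q a a => S quick a a   [Q → S quick]
S quick a a => Q quick quick a a   [S → Q quick]
Q quick quick a a => S quick quick quick a a   [Q → S quick]
S quick quick quick a a => Q three three quick quick quick a a   [S → Q three three]
Q three three quick quick quick a a => fish three three quick quick quick a a   [Q → fish]

S => Q a => Q a a => S quick a a => Q quick quick a a => S quick quick quick a a => Q three three quick quick quick a a => fish three three quick quick quick a a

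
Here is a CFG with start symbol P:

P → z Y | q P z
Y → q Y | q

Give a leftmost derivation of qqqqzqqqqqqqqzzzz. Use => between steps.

P => qPz   [P → q P z]
qPz => qqPzz   [P → q P z]
qqPzz => qqqPzzz   [P → q P z]
qqqPzzz => qqqqPzzzz   [P → q P z]
qqqqPzzzz => qqqqzYzzzz   [P → z Y]
qqqqzYzzzz => qqqqzqYzzzz   [Y → q Y]
qqqqzqYzzzz => qqqqzqqYzzzz   [Y → q Y]
qqqqzqqYzzzz => qqqqzqqqYzzzz   [Y → q Y]
qqqqzqqqYzzzz => qqqqzqqqqYzzzz   [Y → q Y]
qqqqzqqqqYzzzz => qqqqzqqqqqYzzzz   [Y → q Y]
qqqqzqqqqqYzzzz => qqqqzqqqqqqYzzzz   [Y → q Y]
qqqqzqqqqqqYzzzz => qqqqzqqqqqqqYzzzz   [Y → q Y]
qqqqzqqqqqqqYzzzz => qqqqzqqqqqqqqzzzz   [Y → q]

P=>qPz=>qqPzz=>qqqPzzz=>qqqqPzzzz=>qqqqzYzzzz=>qqqqzqYzzzz=>qqqqzqqYzzzz=>qqqqzqqqYzzzz=>qqqqzqqqqYzzzz=>qqqqzqqqqqYzzzz=>qqqqzqqqqqqYzzzz=>qqqqzqqqqqqqYzzzz=>qqqqzqqqqqqqqzzzz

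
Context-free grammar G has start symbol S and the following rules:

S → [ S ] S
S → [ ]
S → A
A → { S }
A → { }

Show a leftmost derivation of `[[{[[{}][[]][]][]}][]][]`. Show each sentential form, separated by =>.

S => [S]S   [S → [ S ] S]
[S]S => [[S]S]S   [S → [ S ] S]
[[S]S]S => [[A]S]S   [S → A]
[[A]S]S => [[{S}]S]S   [A → { S }]
[[{S}]S]S => [[{[S]S}]S]S   [S → [ S ] S]
[[{[S]S}]S]S => [[{[[S]S]S}]S]S   [S → [ S ] S]
[[{[[S]S]S}]S]S => [[{[[A]S]S}]S]S   [S → A]
[[{[[A]S]S}]S]S => [[{[[{}]S]S}]S]S   [A → { }]
[[{[[{}]S]S}]S]S => [[{[[{}][S]S]S}]S]S   [S → [ S ] S]
[[{[[{}][S]S]S}]S]S => [[{[[{}][[]]S]S}]S]S   [S → [ ]]
[[{[[{}][[]]S]S}]S]S => [[{[[{}][[]][]]S}]S]S   [S → [ ]]
[[{[[{}][[]][]]S}]S]S => [[{[[{}][[]][]][]}]S]S   [S → [ ]]
[[{[[{}][[]][]][]}]S]S => [[{[[{}][[]][]][]}][]]S   [S → [ ]]
[[{[[{}][[]][]][]}][]]S => [[{[[{}][[]][]][]}][]][]   [S → [ ]]

S => [S]S => [[S]S]S => [[A]S]S => [[{S}]S]S => [[{[S]S}]S]S => [[{[[S]S]S}]S]S => [[{[[A]S]S}]S]S => [[{[[{}]S]S}]S]S => [[{[[{}][S]S]S}]S]S => [[{[[{}][[]]S]S}]S]S => [[{[[{}][[]][]]S}]S]S => [[{[[{}][[]][]][]}]S]S => [[{[[{}][[]][]][]}][]]S => [[{[[{}][[]][]][]}][]][]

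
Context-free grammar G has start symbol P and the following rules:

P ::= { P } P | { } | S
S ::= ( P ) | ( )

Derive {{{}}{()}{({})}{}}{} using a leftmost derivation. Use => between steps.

P=>{P}P=>{{P}P}P=>{{{}}P}P=>{{{}}{P}P}P=>{{{}}{S}P}P=>{{{}}{()}P}P=>{{{}}{()}{P}P}P=>{{{}}{()}{S}P}P=>{{{}}{()}{(P)}P}P=>{{{}}{()}{({})}P}P=>{{{}}{()}{({})}{}}P=>{{{}}{()}{({})}{}}{}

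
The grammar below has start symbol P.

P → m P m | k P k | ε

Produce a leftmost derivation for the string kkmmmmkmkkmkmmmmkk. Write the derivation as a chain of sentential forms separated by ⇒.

P ⇒ kPk ⇒ kkPkk ⇒ kkmPmkk ⇒ kkmmPmmkk ⇒ kkmmmPmmmkk ⇒ kkmmmmPmmmmkk ⇒ kkmmmmkPkmmmmkk ⇒ kkmmmmkmPmkmmmmkk ⇒ kkmmmmkmkPkmkmmmmkk ⇒ kkmmmmkmkkmkmmmmkk

P ⇒ kPk   [P → k P k]
kPk ⇒ kkPkk   [P → k P k]
kkPkk ⇒ kkmPmkk   [P → m P m]
kkmPmkk ⇒ kkmmPmmkk   [P → m P m]
kkmmPmmkk ⇒ kkmmmPmmmkk   [P → m P m]
kkmmmPmmmkk ⇒ kkmmmmPmmmmkk   [P → m P m]
kkmmmmPmmmmkk ⇒ kkmmmmkPkmmmmkk   [P → k P k]
kkmmmmkPkmmmmkk ⇒ kkmmmmkmPmkmmmmkk   [P → m P m]
kkmmmmkmPmkmmmmkk ⇒ kkmmmmkmkPkmkmmmmkk   [P → k P k]
kkmmmmkmkPkmkmmmmkk ⇒ kkmmmmkmkkmkmmmmkk   [P → ε]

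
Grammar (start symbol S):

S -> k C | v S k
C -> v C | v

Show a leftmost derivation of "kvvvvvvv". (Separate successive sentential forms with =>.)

S => kC => kvC => kvvC => kvvvC => kvvvvC => kvvvvvC => kvvvvvvC => kvvvvvvv

S => kC   [S -> k C]
kC => kvC   [C -> v C]
kvC => kvvC   [C -> v C]
kvvC => kvvvC   [C -> v C]
kvvvC => kvvvvC   [C -> v C]
kvvvvC => kvvvvvC   [C -> v C]
kvvvvvC => kvvvvvvC   [C -> v C]
kvvvvvvC => kvvvvvvv   [C -> v]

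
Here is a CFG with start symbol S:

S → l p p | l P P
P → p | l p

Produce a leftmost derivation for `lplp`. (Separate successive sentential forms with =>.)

S => lPP => lpP => lplp

S => lPP   [S → l P P]
lPP => lpP   [P → p]
lpP => lplp   [P → l p]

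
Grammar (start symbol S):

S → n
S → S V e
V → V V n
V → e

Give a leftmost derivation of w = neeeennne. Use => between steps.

S => SVe   [S → S V e]
SVe => nVe   [S → n]
nVe => nVVne   [V → V V n]
nVVne => neVne   [V → e]
neVne => neVVnne   [V → V V n]
neVVnne => neeVnne   [V → e]
neeVnne => neeVVnnne   [V → V V n]
neeVVnnne => neeeVnnne   [V → e]
neeeVnnne => neeeennne   [V → e]

S => SVe => nVe => nVVne => neVne => neVVnne => neeVnne => neeVVnnne => neeeVnnne => neeeennne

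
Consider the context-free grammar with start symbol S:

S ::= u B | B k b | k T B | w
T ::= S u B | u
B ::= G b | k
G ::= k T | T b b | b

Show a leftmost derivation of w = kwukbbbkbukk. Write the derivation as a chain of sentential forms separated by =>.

S => kTB => kSuBB => kBkbuBB => kGbkbuBB => kTbbbkbuBB => kSuBbbbkbuBB => kwuBbbbkbuBB => kwukbbbkbuBB => kwukbbbkbukB => kwukbbbkbukk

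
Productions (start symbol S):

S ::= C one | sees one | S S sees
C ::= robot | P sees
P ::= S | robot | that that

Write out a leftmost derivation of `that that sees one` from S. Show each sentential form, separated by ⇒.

S ⇒ C one ⇒ P sees one ⇒ that that sees one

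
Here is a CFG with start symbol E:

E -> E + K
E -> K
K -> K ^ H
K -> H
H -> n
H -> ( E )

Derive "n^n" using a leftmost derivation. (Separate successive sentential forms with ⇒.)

E ⇒ K ⇒ K^H ⇒ H^H ⇒ n^H ⇒ n^n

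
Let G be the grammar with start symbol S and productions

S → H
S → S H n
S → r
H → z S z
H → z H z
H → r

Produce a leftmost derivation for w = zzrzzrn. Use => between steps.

S=>SHn=>HHn=>zHzHn=>zzHzzHn=>zzrzzHn=>zzrzzrn

S => SHn   [S → S H n]
SHn => HHn   [S → H]
HHn => zHzHn   [H → z H z]
zHzHn => zzHzzHn   [H → z H z]
zzHzzHn => zzrzzHn   [H → r]
zzrzzHn => zzrzzrn   [H → r]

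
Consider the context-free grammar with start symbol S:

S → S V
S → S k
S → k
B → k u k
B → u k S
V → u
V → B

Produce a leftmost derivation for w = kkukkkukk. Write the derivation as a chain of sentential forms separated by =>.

S => Sk   [S → S k]
Sk => SVk   [S → S V]
SVk => SkVk   [S → S k]
SkVk => SVkVk   [S → S V]
SVkVk => kVkVk   [S → k]
kVkVk => kBkVk   [V → B]
kBkVk => kkukkVk   [B → k u k]
kkukkVk => kkukkBk   [V → B]
kkukkBk => kkukkkukk   [B → k u k]

S => Sk => SVk => SkVk => SVkVk => kVkVk => kBkVk => kkukkVk => kkukkBk => kkukkkukk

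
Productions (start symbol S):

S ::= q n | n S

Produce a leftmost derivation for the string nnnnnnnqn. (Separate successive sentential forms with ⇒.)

S ⇒ nS   [S ::= n S]
nS ⇒ nnS   [S ::= n S]
nnS ⇒ nnnS   [S ::= n S]
nnnS ⇒ nnnnS   [S ::= n S]
nnnnS ⇒ nnnnnS   [S ::= n S]
nnnnnS ⇒ nnnnnnS   [S ::= n S]
nnnnnnS ⇒ nnnnnnnS   [S ::= n S]
nnnnnnnS ⇒ nnnnnnnqn   [S ::= q n]

S ⇒ nS ⇒ nnS ⇒ nnnS ⇒ nnnnS ⇒ nnnnnS ⇒ nnnnnnS ⇒ nnnnnnnS ⇒ nnnnnnnqn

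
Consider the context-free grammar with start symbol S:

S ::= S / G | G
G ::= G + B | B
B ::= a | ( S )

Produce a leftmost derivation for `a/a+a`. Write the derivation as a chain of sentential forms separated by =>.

S => S/G   [S ::= S / G]
S/G => G/G   [S ::= G]
G/G => B/G   [G ::= B]
B/G => a/G   [B ::= a]
a/G => a/G+B   [G ::= G + B]
a/G+B => a/B+B   [G ::= B]
a/B+B => a/a+B   [B ::= a]
a/a+B => a/a+a   [B ::= a]

S => S/G => G/G => B/G => a/G => a/G+B => a/B+B => a/a+B => a/a+a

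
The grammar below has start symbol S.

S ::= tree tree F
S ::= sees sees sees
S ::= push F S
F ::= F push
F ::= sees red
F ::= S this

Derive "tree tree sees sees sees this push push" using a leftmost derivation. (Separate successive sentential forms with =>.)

S => tree tree F => tree tree F push => tree tree F push push => tree tree S this push push => tree tree sees sees sees this push push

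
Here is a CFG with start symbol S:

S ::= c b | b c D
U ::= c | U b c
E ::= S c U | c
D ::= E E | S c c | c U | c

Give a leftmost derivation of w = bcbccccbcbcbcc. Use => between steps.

S => bcD => bcEE => bcScUE => bcbcDcUE => bcbcccUE => bcbcccUbcE => bcbcccUbcbcE => bcbcccUbcbcbcE => bcbccccbcbcbcE => bcbccccbcbcbcc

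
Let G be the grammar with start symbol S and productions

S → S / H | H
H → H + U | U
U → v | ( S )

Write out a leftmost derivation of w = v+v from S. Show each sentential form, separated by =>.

S => H   [S → H]
H => H+U   [H → H + U]
H+U => U+U   [H → U]
U+U => v+U   [U → v]
v+U => v+v   [U → v]

S => H => H+U => U+U => v+U => v+v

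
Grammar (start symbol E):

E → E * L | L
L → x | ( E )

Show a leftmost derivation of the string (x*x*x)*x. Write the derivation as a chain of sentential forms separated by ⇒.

E⇒E*L⇒L*L⇒(E)*L⇒(E*L)*L⇒(E*L*L)*L⇒(L*L*L)*L⇒(x*L*L)*L⇒(x*x*L)*L⇒(x*x*x)*L⇒(x*x*x)*x

E ⇒ E*L   [E → E * L]
E*L ⇒ L*L   [E → L]
L*L ⇒ (E)*L   [L → ( E )]
(E)*L ⇒ (E*L)*L   [E → E * L]
(E*L)*L ⇒ (E*L*L)*L   [E → E * L]
(E*L*L)*L ⇒ (L*L*L)*L   [E → L]
(L*L*L)*L ⇒ (x*L*L)*L   [L → x]
(x*L*L)*L ⇒ (x*x*L)*L   [L → x]
(x*x*L)*L ⇒ (x*x*x)*L   [L → x]
(x*x*x)*L ⇒ (x*x*x)*x   [L → x]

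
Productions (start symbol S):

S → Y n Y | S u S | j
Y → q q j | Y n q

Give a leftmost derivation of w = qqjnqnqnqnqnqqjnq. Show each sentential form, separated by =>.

S => YnY   [S → Y n Y]
YnY => YnqnY   [Y → Y n q]
YnqnY => YnqnqnY   [Y → Y n q]
YnqnqnY => YnqnqnqnY   [Y → Y n q]
YnqnqnqnY => YnqnqnqnqnY   [Y → Y n q]
YnqnqnqnqnY => qqjnqnqnqnqnY   [Y → q q j]
qqjnqnqnqnqnY => qqjnqnqnqnqnYnq   [Y → Y n q]
qqjnqnqnqnqnYnq => qqjnqnqnqnqnqqjnq   [Y → q q j]

S => YnY => YnqnY => YnqnqnY => YnqnqnqnY => YnqnqnqnqnY => qqjnqnqnqnqnY => qqjnqnqnqnqnYnq => qqjnqnqnqnqnqqjnq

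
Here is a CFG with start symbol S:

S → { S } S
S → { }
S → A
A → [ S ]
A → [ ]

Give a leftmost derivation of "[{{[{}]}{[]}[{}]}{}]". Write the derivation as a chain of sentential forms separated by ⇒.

S⇒A⇒[S]⇒[{S}S]⇒[{{S}S}S]⇒[{{A}S}S]⇒[{{[S]}S}S]⇒[{{[{}]}S}S]⇒[{{[{}]}{S}S}S]⇒[{{[{}]}{A}S}S]⇒[{{[{}]}{[]}S}S]⇒[{{[{}]}{[]}A}S]⇒[{{[{}]}{[]}[S]}S]⇒[{{[{}]}{[]}[{}]}S]⇒[{{[{}]}{[]}[{}]}{}]

S ⇒ A   [S → A]
A ⇒ [S]   [A → [ S ]]
[S] ⇒ [{S}S]   [S → { S } S]
[{S}S] ⇒ [{{S}S}S]   [S → { S } S]
[{{S}S}S] ⇒ [{{A}S}S]   [S → A]
[{{A}S}S] ⇒ [{{[S]}S}S]   [A → [ S ]]
[{{[S]}S}S] ⇒ [{{[{}]}S}S]   [S → { }]
[{{[{}]}S}S] ⇒ [{{[{}]}{S}S}S]   [S → { S } S]
[{{[{}]}{S}S}S] ⇒ [{{[{}]}{A}S}S]   [S → A]
[{{[{}]}{A}S}S] ⇒ [{{[{}]}{[]}S}S]   [A → [ ]]
[{{[{}]}{[]}S}S] ⇒ [{{[{}]}{[]}A}S]   [S → A]
[{{[{}]}{[]}A}S] ⇒ [{{[{}]}{[]}[S]}S]   [A → [ S ]]
[{{[{}]}{[]}[S]}S] ⇒ [{{[{}]}{[]}[{}]}S]   [S → { }]
[{{[{}]}{[]}[{}]}S] ⇒ [{{[{}]}{[]}[{}]}{}]   [S → { }]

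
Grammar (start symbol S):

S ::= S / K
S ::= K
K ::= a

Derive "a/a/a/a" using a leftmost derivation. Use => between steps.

S => S/K => S/K/K => S/K/K/K => K/K/K/K => a/K/K/K => a/a/K/K => a/a/a/K => a/a/a/a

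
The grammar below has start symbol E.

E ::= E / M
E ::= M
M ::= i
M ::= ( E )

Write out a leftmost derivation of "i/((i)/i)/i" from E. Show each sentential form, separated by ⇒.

E ⇒ E/M   [E ::= E / M]
E/M ⇒ E/M/M   [E ::= E / M]
E/M/M ⇒ M/M/M   [E ::= M]
M/M/M ⇒ i/M/M   [M ::= i]
i/M/M ⇒ i/(E)/M   [M ::= ( E )]
i/(E)/M ⇒ i/(E/M)/M   [E ::= E / M]
i/(E/M)/M ⇒ i/(M/M)/M   [E ::= M]
i/(M/M)/M ⇒ i/((E)/M)/M   [M ::= ( E )]
i/((E)/M)/M ⇒ i/((M)/M)/M   [E ::= M]
i/((M)/M)/M ⇒ i/((i)/M)/M   [M ::= i]
i/((i)/M)/M ⇒ i/((i)/i)/M   [M ::= i]
i/((i)/i)/M ⇒ i/((i)/i)/i   [M ::= i]

E ⇒ E/M ⇒ E/M/M ⇒ M/M/M ⇒ i/M/M ⇒ i/(E)/M ⇒ i/(E/M)/M ⇒ i/(M/M)/M ⇒ i/((E)/M)/M ⇒ i/((M)/M)/M ⇒ i/((i)/M)/M ⇒ i/((i)/i)/M ⇒ i/((i)/i)/i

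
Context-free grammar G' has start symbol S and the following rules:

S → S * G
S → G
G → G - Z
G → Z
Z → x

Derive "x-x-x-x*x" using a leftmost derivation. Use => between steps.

S => S*G => G*G => G-Z*G => G-Z-Z*G => G-Z-Z-Z*G => Z-Z-Z-Z*G => x-Z-Z-Z*G => x-x-Z-Z*G => x-x-x-Z*G => x-x-x-x*G => x-x-x-x*Z => x-x-x-x*x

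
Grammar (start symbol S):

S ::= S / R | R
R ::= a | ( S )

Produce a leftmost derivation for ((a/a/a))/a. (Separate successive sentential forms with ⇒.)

S ⇒ S/R ⇒ R/R ⇒ (S)/R ⇒ (R)/R ⇒ ((S))/R ⇒ ((S/R))/R ⇒ ((S/R/R))/R ⇒ ((R/R/R))/R ⇒ ((a/R/R))/R ⇒ ((a/a/R))/R ⇒ ((a/a/a))/R ⇒ ((a/a/a))/a

S ⇒ S/R   [S ::= S / R]
S/R ⇒ R/R   [S ::= R]
R/R ⇒ (S)/R   [R ::= ( S )]
(S)/R ⇒ (R)/R   [S ::= R]
(R)/R ⇒ ((S))/R   [R ::= ( S )]
((S))/R ⇒ ((S/R))/R   [S ::= S / R]
((S/R))/R ⇒ ((S/R/R))/R   [S ::= S / R]
((S/R/R))/R ⇒ ((R/R/R))/R   [S ::= R]
((R/R/R))/R ⇒ ((a/R/R))/R   [R ::= a]
((a/R/R))/R ⇒ ((a/a/R))/R   [R ::= a]
((a/a/R))/R ⇒ ((a/a/a))/R   [R ::= a]
((a/a/a))/R ⇒ ((a/a/a))/a   [R ::= a]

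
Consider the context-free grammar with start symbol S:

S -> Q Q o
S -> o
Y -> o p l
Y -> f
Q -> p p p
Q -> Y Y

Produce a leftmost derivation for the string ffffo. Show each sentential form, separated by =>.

S => QQo => YYQo => fYQo => ffQo => ffYYo => fffYo => ffffo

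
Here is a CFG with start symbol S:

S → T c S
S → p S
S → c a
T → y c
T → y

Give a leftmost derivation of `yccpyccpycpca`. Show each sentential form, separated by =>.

S => TcS   [S → T c S]
TcS => yccS   [T → y c]
yccS => yccpS   [S → p S]
yccpS => yccpTcS   [S → T c S]
yccpTcS => yccpyccS   [T → y c]
yccpyccS => yccpyccpS   [S → p S]
yccpyccpS => yccpyccpTcS   [S → T c S]
yccpyccpTcS => yccpyccpycS   [T → y]
yccpyccpycS => yccpyccpycpS   [S → p S]
yccpyccpycpS => yccpyccpycpca   [S → c a]

S => TcS => yccS => yccpS => yccpTcS => yccpyccS => yccpyccpS => yccpyccpTcS => yccpyccpycS => yccpyccpycpS => yccpyccpycpca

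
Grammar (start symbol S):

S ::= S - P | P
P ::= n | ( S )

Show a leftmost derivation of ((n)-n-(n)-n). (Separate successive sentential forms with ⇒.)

S⇒P⇒(S)⇒(S-P)⇒(S-P-P)⇒(S-P-P-P)⇒(P-P-P-P)⇒((S)-P-P-P)⇒((P)-P-P-P)⇒((n)-P-P-P)⇒((n)-n-P-P)⇒((n)-n-(S)-P)⇒((n)-n-(P)-P)⇒((n)-n-(n)-P)⇒((n)-n-(n)-n)

S ⇒ P   [S ::= P]
P ⇒ (S)   [P ::= ( S )]
(S) ⇒ (S-P)   [S ::= S - P]
(S-P) ⇒ (S-P-P)   [S ::= S - P]
(S-P-P) ⇒ (S-P-P-P)   [S ::= S - P]
(S-P-P-P) ⇒ (P-P-P-P)   [S ::= P]
(P-P-P-P) ⇒ ((S)-P-P-P)   [P ::= ( S )]
((S)-P-P-P) ⇒ ((P)-P-P-P)   [S ::= P]
((P)-P-P-P) ⇒ ((n)-P-P-P)   [P ::= n]
((n)-P-P-P) ⇒ ((n)-n-P-P)   [P ::= n]
((n)-n-P-P) ⇒ ((n)-n-(S)-P)   [P ::= ( S )]
((n)-n-(S)-P) ⇒ ((n)-n-(P)-P)   [S ::= P]
((n)-n-(P)-P) ⇒ ((n)-n-(n)-P)   [P ::= n]
((n)-n-(n)-P) ⇒ ((n)-n-(n)-n)   [P ::= n]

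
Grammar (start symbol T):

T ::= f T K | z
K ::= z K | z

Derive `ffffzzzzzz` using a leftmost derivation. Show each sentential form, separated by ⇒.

T ⇒ fTK ⇒ ffTKK ⇒ fffTKKK ⇒ ffffTKKKK ⇒ ffffzKKKK ⇒ ffffzzKKKK ⇒ ffffzzzKKK ⇒ ffffzzzzKK ⇒ ffffzzzzzK ⇒ ffffzzzzzz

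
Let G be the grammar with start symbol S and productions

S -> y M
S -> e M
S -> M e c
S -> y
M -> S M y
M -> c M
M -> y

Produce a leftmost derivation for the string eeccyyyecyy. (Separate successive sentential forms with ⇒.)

S ⇒ eM ⇒ eSMy ⇒ eMecMy ⇒ eSMyecMy ⇒ eeMMyecMy ⇒ eecMMyecMy ⇒ eeccMMyecMy ⇒ eeccyMyecMy ⇒ eeccyyyecMy ⇒ eeccyyyecyy

S ⇒ eM   [S -> e M]
eM ⇒ eSMy   [M -> S M y]
eSMy ⇒ eMecMy   [S -> M e c]
eMecMy ⇒ eSMyecMy   [M -> S M y]
eSMyecMy ⇒ eeMMyecMy   [S -> e M]
eeMMyecMy ⇒ eecMMyecMy   [M -> c M]
eecMMyecMy ⇒ eeccMMyecMy   [M -> c M]
eeccMMyecMy ⇒ eeccyMyecMy   [M -> y]
eeccyMyecMy ⇒ eeccyyyecMy   [M -> y]
eeccyyyecMy ⇒ eeccyyyecyy   [M -> y]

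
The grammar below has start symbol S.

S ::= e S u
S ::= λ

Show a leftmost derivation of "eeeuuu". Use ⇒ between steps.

S ⇒ eSu   [S ::= e S u]
eSu ⇒ eeSuu   [S ::= e S u]
eeSuu ⇒ eeeSuuu   [S ::= e S u]
eeeSuuu ⇒ eeeuuu   [S ::= λ]

S ⇒ eSu ⇒ eeSuu ⇒ eeeSuuu ⇒ eeeuuu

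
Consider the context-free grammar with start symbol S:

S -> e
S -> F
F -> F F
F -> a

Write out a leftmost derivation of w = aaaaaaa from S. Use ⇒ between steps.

S ⇒ F   [S -> F]
F ⇒ FF   [F -> F F]
FF ⇒ FFF   [F -> F F]
FFF ⇒ FFFF   [F -> F F]
FFFF ⇒ aFFF   [F -> a]
aFFF ⇒ aaFF   [F -> a]
aaFF ⇒ aaaF   [F -> a]
aaaF ⇒ aaaFF   [F -> F F]
aaaFF ⇒ aaaaF   [F -> a]
aaaaF ⇒ aaaaFF   [F -> F F]
aaaaFF ⇒ aaaaFFF   [F -> F F]
aaaaFFF ⇒ aaaaaFF   [F -> a]
aaaaaFF ⇒ aaaaaaF   [F -> a]
aaaaaaF ⇒ aaaaaaa   [F -> a]

S ⇒ F ⇒ FF ⇒ FFF ⇒ FFFF ⇒ aFFF ⇒ aaFF ⇒ aaaF ⇒ aaaFF ⇒ aaaaF ⇒ aaaaFF ⇒ aaaaFFF ⇒ aaaaaFF ⇒ aaaaaaF ⇒ aaaaaaa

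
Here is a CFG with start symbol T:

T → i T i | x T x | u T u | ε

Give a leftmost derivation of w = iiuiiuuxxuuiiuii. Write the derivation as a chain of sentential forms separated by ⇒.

T ⇒ iTi ⇒ iiTii ⇒ iiuTuii ⇒ iiuiTiuii ⇒ iiuiiTiiuii ⇒ iiuiiuTuiiuii ⇒ iiuiiuuTuuiiuii ⇒ iiuiiuuxTxuuiiuii ⇒ iiuiiuuxxuuiiuii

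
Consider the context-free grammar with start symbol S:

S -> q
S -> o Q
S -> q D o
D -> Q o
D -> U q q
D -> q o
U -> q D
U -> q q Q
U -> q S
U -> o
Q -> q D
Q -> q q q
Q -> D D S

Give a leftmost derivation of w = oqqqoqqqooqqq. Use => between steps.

S => oQ   [S -> o Q]
oQ => oDDS   [Q -> D D S]
oDDS => oQoDS   [D -> Q o]
oQoDS => oqqqoDS   [Q -> q q q]
oqqqoDS => oqqqoQoS   [D -> Q o]
oqqqoQoS => oqqqoqqqoS   [Q -> q q q]
oqqqoqqqoS => oqqqoqqqooQ   [S -> o Q]
oqqqoqqqooQ => oqqqoqqqooqqq   [Q -> q q q]

S=>oQ=>oDDS=>oQoDS=>oqqqoDS=>oqqqoQoS=>oqqqoqqqoS=>oqqqoqqqooQ=>oqqqoqqqooqqq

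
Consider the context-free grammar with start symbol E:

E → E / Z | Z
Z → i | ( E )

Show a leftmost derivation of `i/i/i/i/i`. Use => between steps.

E=>E/Z=>E/Z/Z=>E/Z/Z/Z=>E/Z/Z/Z/Z=>Z/Z/Z/Z/Z=>i/Z/Z/Z/Z=>i/i/Z/Z/Z=>i/i/i/Z/Z=>i/i/i/i/Z=>i/i/i/i/i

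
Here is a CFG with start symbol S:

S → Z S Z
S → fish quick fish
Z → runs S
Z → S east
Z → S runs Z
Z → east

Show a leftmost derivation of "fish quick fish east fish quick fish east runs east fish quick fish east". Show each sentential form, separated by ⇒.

S ⇒ Z S Z ⇒ S runs Z S Z ⇒ Z S Z runs Z S Z ⇒ S east S Z runs Z S Z ⇒ fish quick fish east S Z runs Z S Z ⇒ fish quick fish east fish quick fish Z runs Z S Z ⇒ fish quick fish east fish quick fish east runs Z S Z ⇒ fish quick fish east fish quick fish east runs east S Z ⇒ fish quick fish east fish quick fish east runs east fish quick fish Z ⇒ fish quick fish east fish quick fish east runs east fish quick fish east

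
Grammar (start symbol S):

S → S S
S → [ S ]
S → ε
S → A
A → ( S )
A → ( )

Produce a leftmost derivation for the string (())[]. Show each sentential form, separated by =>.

S => SS => AS => (S)S => (SS)S => (AS)S => (()S)S => (())S => (())[S] => (())[]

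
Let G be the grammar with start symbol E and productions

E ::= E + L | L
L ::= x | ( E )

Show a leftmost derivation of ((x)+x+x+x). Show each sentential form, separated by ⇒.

E ⇒ L ⇒ (E) ⇒ (E+L) ⇒ (E+L+L) ⇒ (E+L+L+L) ⇒ (L+L+L+L) ⇒ ((E)+L+L+L) ⇒ ((L)+L+L+L) ⇒ ((x)+L+L+L) ⇒ ((x)+x+L+L) ⇒ ((x)+x+x+L) ⇒ ((x)+x+x+x)

E ⇒ L   [E ::= L]
L ⇒ (E)   [L ::= ( E )]
(E) ⇒ (E+L)   [E ::= E + L]
(E+L) ⇒ (E+L+L)   [E ::= E + L]
(E+L+L) ⇒ (E+L+L+L)   [E ::= E + L]
(E+L+L+L) ⇒ (L+L+L+L)   [E ::= L]
(L+L+L+L) ⇒ ((E)+L+L+L)   [L ::= ( E )]
((E)+L+L+L) ⇒ ((L)+L+L+L)   [E ::= L]
((L)+L+L+L) ⇒ ((x)+L+L+L)   [L ::= x]
((x)+L+L+L) ⇒ ((x)+x+L+L)   [L ::= x]
((x)+x+L+L) ⇒ ((x)+x+x+L)   [L ::= x]
((x)+x+x+L) ⇒ ((x)+x+x+x)   [L ::= x]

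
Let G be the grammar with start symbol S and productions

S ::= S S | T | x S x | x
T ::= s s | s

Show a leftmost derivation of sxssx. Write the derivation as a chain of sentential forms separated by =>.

S => SS   [S ::= S S]
SS => TS   [S ::= T]
TS => sS   [T ::= s]
sS => sxSx   [S ::= x S x]
sxSx => sxTx   [S ::= T]
sxTx => sxssx   [T ::= s s]

S => SS => TS => sS => sxSx => sxTx => sxssx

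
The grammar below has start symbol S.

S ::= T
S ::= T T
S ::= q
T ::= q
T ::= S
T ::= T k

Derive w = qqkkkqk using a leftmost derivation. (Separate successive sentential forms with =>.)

S => TT => qT => qTk => qSk => qTTk => qTkTk => qTkkTk => qTkkkTk => qqkkkTk => qqkkkqk

S => TT   [S ::= T T]
TT => qT   [T ::= q]
qT => qTk   [T ::= T k]
qTk => qSk   [T ::= S]
qSk => qTTk   [S ::= T T]
qTTk => qTkTk   [T ::= T k]
qTkTk => qTkkTk   [T ::= T k]
qTkkTk => qTkkkTk   [T ::= T k]
qTkkkTk => qqkkkTk   [T ::= q]
qqkkkTk => qqkkkqk   [T ::= q]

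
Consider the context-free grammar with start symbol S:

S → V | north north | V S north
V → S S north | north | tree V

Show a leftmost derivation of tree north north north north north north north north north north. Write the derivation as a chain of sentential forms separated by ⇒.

S ⇒ V ⇒ S S north ⇒ V S north S north ⇒ S S north S north S north ⇒ V S north S north S north ⇒ tree V S north S north S north ⇒ tree north S north S north S north ⇒ tree north north north north S north S north ⇒ tree north north north north north north north S north ⇒ tree north north north north north north north north north north

S ⇒ V   [S → V]
V ⇒ S S north   [V → S S north]
S S north ⇒ V S north S north   [S → V S north]
V S north S north ⇒ S S north S north S north   [V → S S north]
S S north S north S north ⇒ V S north S north S north   [S → V]
V S north S north S north ⇒ tree V S north S north S north   [V → tree V]
tree V S north S north S north ⇒ tree north S north S north S north   [V → north]
tree north S north S north S north ⇒ tree north north north north S north S north   [S → north north]
tree north north north north S north S north ⇒ tree north north north north north north north S north   [S → north north]
tree north north north north north north north S north ⇒ tree north north north north north north north north north north   [S → north north]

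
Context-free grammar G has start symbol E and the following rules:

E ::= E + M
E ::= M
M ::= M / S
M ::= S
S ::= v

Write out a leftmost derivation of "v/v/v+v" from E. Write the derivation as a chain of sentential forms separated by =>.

E => E+M => M+M => M/S+M => M/S/S+M => S/S/S+M => v/S/S+M => v/v/S+M => v/v/v+M => v/v/v+S => v/v/v+v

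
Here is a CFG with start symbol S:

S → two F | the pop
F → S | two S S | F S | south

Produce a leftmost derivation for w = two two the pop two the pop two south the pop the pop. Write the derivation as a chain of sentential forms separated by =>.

S => two F   [S → two F]
two F => two F S   [F → F S]
two F S => two F S S   [F → F S]
two F S S => two F S S S   [F → F S]
two F S S S => two two S S S S S   [F → two S S]
two two S S S S S => two two the pop S S S S   [S → the pop]
two two the pop S S S S => two two the pop two F S S S   [S → two F]
two two the pop two F S S S => two two the pop two S S S S   [F → S]
two two the pop two S S S S => two two the pop two the pop S S S   [S → the pop]
two two the pop two the pop S S S => two two the pop two the pop two F S S   [S → two F]
two two the pop two the pop two F S S => two two the pop two the pop two south S S   [F → south]
two two the pop two the pop two south S S => two two the pop two the pop two south the pop S   [S → the pop]
two two the pop two the pop two south the pop S => two two the pop two the pop two south the pop the pop   [S → the pop]

S => two F => two F S => two F S S => two F S S S => two two S S S S S => two two the pop S S S S => two two the pop two F S S S => two two the pop two S S S S => two two the pop two the pop S S S => two two the pop two the pop two F S S => two two the pop two the pop two south S S => two two the pop two the pop two south the pop S => two two the pop two the pop two south the pop the pop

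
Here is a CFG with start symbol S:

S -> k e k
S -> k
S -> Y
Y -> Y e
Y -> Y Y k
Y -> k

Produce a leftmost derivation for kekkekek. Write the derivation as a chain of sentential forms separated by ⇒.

S ⇒ Y ⇒ YYk ⇒ YeYk ⇒ YYkeYk ⇒ YeYkeYk ⇒ keYkeYk ⇒ kekkeYk ⇒ kekkeYek ⇒ kekkekek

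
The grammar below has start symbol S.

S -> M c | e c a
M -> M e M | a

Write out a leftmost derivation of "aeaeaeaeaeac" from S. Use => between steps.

S => Mc   [S -> M c]
Mc => MeMc   [M -> M e M]
MeMc => MeMeMc   [M -> M e M]
MeMeMc => MeMeMeMc   [M -> M e M]
MeMeMeMc => MeMeMeMeMc   [M -> M e M]
MeMeMeMeMc => MeMeMeMeMeMc   [M -> M e M]
MeMeMeMeMeMc => aeMeMeMeMeMc   [M -> a]
aeMeMeMeMeMc => aeaeMeMeMeMc   [M -> a]
aeaeMeMeMeMc => aeaeaeMeMeMc   [M -> a]
aeaeaeMeMeMc => aeaeaeaeMeMc   [M -> a]
aeaeaeaeMeMc => aeaeaeaeaeMc   [M -> a]
aeaeaeaeaeMc => aeaeaeaeaeac   [M -> a]

S=>Mc=>MeMc=>MeMeMc=>MeMeMeMc=>MeMeMeMeMc=>MeMeMeMeMeMc=>aeMeMeMeMeMc=>aeaeMeMeMeMc=>aeaeaeMeMeMc=>aeaeaeaeMeMc=>aeaeaeaeaeMc=>aeaeaeaeaeac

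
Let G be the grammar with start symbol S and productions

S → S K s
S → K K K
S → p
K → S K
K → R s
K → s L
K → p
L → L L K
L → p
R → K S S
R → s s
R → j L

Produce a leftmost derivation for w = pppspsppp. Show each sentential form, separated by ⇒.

S⇒KKK⇒SKKK⇒SKsKKK⇒SKsKsKKK⇒pKsKsKKK⇒pSKsKsKKK⇒ppKsKsKKK⇒pppsKsKKK⇒pppspsKKK⇒pppspspKK⇒pppspsppK⇒pppspsppp

S ⇒ KKK   [S → K K K]
KKK ⇒ SKKK   [K → S K]
SKKK ⇒ SKsKKK   [S → S K s]
SKsKKK ⇒ SKsKsKKK   [S → S K s]
SKsKsKKK ⇒ pKsKsKKK   [S → p]
pKsKsKKK ⇒ pSKsKsKKK   [K → S K]
pSKsKsKKK ⇒ ppKsKsKKK   [S → p]
ppKsKsKKK ⇒ pppsKsKKK   [K → p]
pppsKsKKK ⇒ pppspsKKK   [K → p]
pppspsKKK ⇒ pppspspKK   [K → p]
pppspspKK ⇒ pppspsppK   [K → p]
pppspsppK ⇒ pppspsppp   [K → p]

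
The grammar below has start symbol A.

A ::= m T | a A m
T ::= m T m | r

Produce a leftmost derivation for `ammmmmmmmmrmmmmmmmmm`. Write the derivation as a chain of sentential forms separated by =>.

A=>aAm=>amTm=>ammTmm=>ammmTmmm=>ammmmTmmmm=>ammmmmTmmmmm=>ammmmmmTmmmmmm=>ammmmmmmTmmmmmmm=>ammmmmmmmTmmmmmmmm=>ammmmmmmmmTmmmmmmmmm=>ammmmmmmmmrmmmmmmmmm

A => aAm   [A ::= a A m]
aAm => amTm   [A ::= m T]
amTm => ammTmm   [T ::= m T m]
ammTmm => ammmTmmm   [T ::= m T m]
ammmTmmm => ammmmTmmmm   [T ::= m T m]
ammmmTmmmm => ammmmmTmmmmm   [T ::= m T m]
ammmmmTmmmmm => ammmmmmTmmmmmm   [T ::= m T m]
ammmmmmTmmmmmm => ammmmmmmTmmmmmmm   [T ::= m T m]
ammmmmmmTmmmmmmm => ammmmmmmmTmmmmmmmm   [T ::= m T m]
ammmmmmmmTmmmmmmmm => ammmmmmmmmTmmmmmmmmm   [T ::= m T m]
ammmmmmmmmTmmmmmmmmm => ammmmmmmmmrmmmmmmmmm   [T ::= r]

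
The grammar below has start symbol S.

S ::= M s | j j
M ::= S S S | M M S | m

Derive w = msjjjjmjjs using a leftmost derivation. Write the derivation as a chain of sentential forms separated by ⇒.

S ⇒ Ms   [S ::= M s]
Ms ⇒ MMSs   [M ::= M M S]
MMSs ⇒ SSSMSs   [M ::= S S S]
SSSMSs ⇒ MsSSMSs   [S ::= M s]
MsSSMSs ⇒ msSSMSs   [M ::= m]
msSSMSs ⇒ msjjSMSs   [S ::= j j]
msjjSMSs ⇒ msjjjjMSs   [S ::= j j]
msjjjjMSs ⇒ msjjjjmSs   [M ::= m]
msjjjjmSs ⇒ msjjjjmjjs   [S ::= j j]

S ⇒ Ms ⇒ MMSs ⇒ SSSMSs ⇒ MsSSMSs ⇒ msSSMSs ⇒ msjjSMSs ⇒ msjjjjMSs ⇒ msjjjjmSs ⇒ msjjjjmjjs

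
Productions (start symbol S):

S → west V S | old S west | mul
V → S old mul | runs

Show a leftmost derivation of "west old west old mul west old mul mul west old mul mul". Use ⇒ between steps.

S ⇒ west V S   [S → west V S]
west V S ⇒ west S old mul S   [V → S old mul]
west S old mul S ⇒ west old S west old mul S   [S → old S west]
west old S west old mul S ⇒ west old west V S west old mul S   [S → west V S]
west old west V S west old mul S ⇒ west old west S old mul S west old mul S   [V → S old mul]
west old west S old mul S west old mul S ⇒ west old west old S west old mul S west old mul S   [S → old S west]
west old west old S west old mul S west old mul S ⇒ west old west old mul west old mul S west old mul S   [S → mul]
west old west old mul west old mul S west old mul S ⇒ west old west old mul west old mul mul west old mul S   [S → mul]
west old west old mul west old mul mul west old mul S ⇒ west old west old mul west old mul mul west old mul mul   [S → mul]

S ⇒ west V S ⇒ west S old mul S ⇒ west old S west old mul S ⇒ west old west V S west old mul S ⇒ west old west S old mul S west old mul S ⇒ west old west old S west old mul S west old mul S ⇒ west old west old mul west old mul S west old mul S ⇒ west old west old mul west old mul mul west old mul S ⇒ west old west old mul west old mul mul west old mul mul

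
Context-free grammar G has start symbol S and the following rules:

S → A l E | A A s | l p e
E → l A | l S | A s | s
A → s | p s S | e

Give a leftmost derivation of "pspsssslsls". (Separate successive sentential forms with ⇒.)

S ⇒ AlE ⇒ psSlE ⇒ psAlElE ⇒ pspsSlElE ⇒ pspsAAslElE ⇒ pspssAslElE ⇒ pspsssslElE ⇒ pspsssslslE ⇒ pspsssslsls

S ⇒ AlE   [S → A l E]
AlE ⇒ psSlE   [A → p s S]
psSlE ⇒ psAlElE   [S → A l E]
psAlElE ⇒ pspsSlElE   [A → p s S]
pspsSlElE ⇒ pspsAAslElE   [S → A A s]
pspsAAslElE ⇒ pspssAslElE   [A → s]
pspssAslElE ⇒ pspsssslElE   [A → s]
pspsssslElE ⇒ pspsssslslE   [E → s]
pspsssslslE ⇒ pspsssslsls   [E → s]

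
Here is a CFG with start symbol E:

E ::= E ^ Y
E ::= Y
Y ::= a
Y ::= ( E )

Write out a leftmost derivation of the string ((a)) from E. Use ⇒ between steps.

E ⇒ Y ⇒ (E) ⇒ (Y) ⇒ ((E)) ⇒ ((Y)) ⇒ ((a))

E ⇒ Y   [E ::= Y]
Y ⇒ (E)   [Y ::= ( E )]
(E) ⇒ (Y)   [E ::= Y]
(Y) ⇒ ((E))   [Y ::= ( E )]
((E)) ⇒ ((Y))   [E ::= Y]
((Y)) ⇒ ((a))   [Y ::= a]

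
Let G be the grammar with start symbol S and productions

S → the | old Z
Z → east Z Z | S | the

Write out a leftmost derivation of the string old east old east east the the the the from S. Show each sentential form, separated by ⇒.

S ⇒ old Z ⇒ old east Z Z ⇒ old east S Z ⇒ old east old Z Z ⇒ old east old east Z Z Z ⇒ old east old east east Z Z Z Z ⇒ old east old east east the Z Z Z ⇒ old east old east east the the Z Z ⇒ old east old east east the the the Z ⇒ old east old east east the the the the

S ⇒ old Z   [S → old Z]
old Z ⇒ old east Z Z   [Z → east Z Z]
old east Z Z ⇒ old east S Z   [Z → S]
old east S Z ⇒ old east old Z Z   [S → old Z]
old east old Z Z ⇒ old east old east Z Z Z   [Z → east Z Z]
old east old east Z Z Z ⇒ old east old east east Z Z Z Z   [Z → east Z Z]
old east old east east Z Z Z Z ⇒ old east old east east the Z Z Z   [Z → the]
old east old east east the Z Z Z ⇒ old east old east east the the Z Z   [Z → the]
old east old east east the the Z Z ⇒ old east old east east the the the Z   [Z → the]
old east old east east the the the Z ⇒ old east old east east the the the the   [Z → the]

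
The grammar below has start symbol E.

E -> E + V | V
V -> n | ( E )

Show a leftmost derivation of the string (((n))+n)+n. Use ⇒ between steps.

E ⇒ E+V ⇒ V+V ⇒ (E)+V ⇒ (E+V)+V ⇒ (V+V)+V ⇒ ((E)+V)+V ⇒ ((V)+V)+V ⇒ (((E))+V)+V ⇒ (((V))+V)+V ⇒ (((n))+V)+V ⇒ (((n))+n)+V ⇒ (((n))+n)+n

E ⇒ E+V   [E -> E + V]
E+V ⇒ V+V   [E -> V]
V+V ⇒ (E)+V   [V -> ( E )]
(E)+V ⇒ (E+V)+V   [E -> E + V]
(E+V)+V ⇒ (V+V)+V   [E -> V]
(V+V)+V ⇒ ((E)+V)+V   [V -> ( E )]
((E)+V)+V ⇒ ((V)+V)+V   [E -> V]
((V)+V)+V ⇒ (((E))+V)+V   [V -> ( E )]
(((E))+V)+V ⇒ (((V))+V)+V   [E -> V]
(((V))+V)+V ⇒ (((n))+V)+V   [V -> n]
(((n))+V)+V ⇒ (((n))+n)+V   [V -> n]
(((n))+n)+V ⇒ (((n))+n)+n   [V -> n]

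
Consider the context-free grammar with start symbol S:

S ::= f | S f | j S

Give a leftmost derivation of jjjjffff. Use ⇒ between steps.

S ⇒ jS   [S ::= j S]
jS ⇒ jjS   [S ::= j S]
jjS ⇒ jjjS   [S ::= j S]
jjjS ⇒ jjjSf   [S ::= S f]
jjjSf ⇒ jjjSff   [S ::= S f]
jjjSff ⇒ jjjjSff   [S ::= j S]
jjjjSff ⇒ jjjjSfff   [S ::= S f]
jjjjSfff ⇒ jjjjffff   [S ::= f]

S ⇒ jS ⇒ jjS ⇒ jjjS ⇒ jjjSf ⇒ jjjSff ⇒ jjjjSff ⇒ jjjjSfff ⇒ jjjjffff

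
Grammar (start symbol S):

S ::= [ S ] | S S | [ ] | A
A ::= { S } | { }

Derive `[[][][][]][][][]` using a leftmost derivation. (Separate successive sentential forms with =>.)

S=>SS=>SSS=>SSSS=>[S]SSS=>[SS]SSS=>[SSS]SSS=>[SSSS]SSS=>[[]SSS]SSS=>[[][]SS]SSS=>[[][][]S]SSS=>[[][][][]]SSS=>[[][][][]][]SS=>[[][][][]][][]S=>[[][][][]][][][]

S => SS   [S ::= S S]
SS => SSS   [S ::= S S]
SSS => SSSS   [S ::= S S]
SSSS => [S]SSS   [S ::= [ S ]]
[S]SSS => [SS]SSS   [S ::= S S]
[SS]SSS => [SSS]SSS   [S ::= S S]
[SSS]SSS => [SSSS]SSS   [S ::= S S]
[SSSS]SSS => [[]SSS]SSS   [S ::= [ ]]
[[]SSS]SSS => [[][]SS]SSS   [S ::= [ ]]
[[][]SS]SSS => [[][][]S]SSS   [S ::= [ ]]
[[][][]S]SSS => [[][][][]]SSS   [S ::= [ ]]
[[][][][]]SSS => [[][][][]][]SS   [S ::= [ ]]
[[][][][]][]SS => [[][][][]][][]S   [S ::= [ ]]
[[][][][]][][]S => [[][][][]][][][]   [S ::= [ ]]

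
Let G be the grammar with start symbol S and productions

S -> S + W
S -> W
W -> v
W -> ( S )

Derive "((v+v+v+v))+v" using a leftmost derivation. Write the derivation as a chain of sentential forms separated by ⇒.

S ⇒ S+W ⇒ W+W ⇒ (S)+W ⇒ (W)+W ⇒ ((S))+W ⇒ ((S+W))+W ⇒ ((S+W+W))+W ⇒ ((S+W+W+W))+W ⇒ ((W+W+W+W))+W ⇒ ((v+W+W+W))+W ⇒ ((v+v+W+W))+W ⇒ ((v+v+v+W))+W ⇒ ((v+v+v+v))+W ⇒ ((v+v+v+v))+v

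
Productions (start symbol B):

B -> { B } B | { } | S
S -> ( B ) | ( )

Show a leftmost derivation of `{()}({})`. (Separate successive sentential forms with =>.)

B => {B}B   [B -> { B } B]
{B}B => {S}B   [B -> S]
{S}B => {()}B   [S -> ( )]
{()}B => {()}S   [B -> S]
{()}S => {()}(B)   [S -> ( B )]
{()}(B) => {()}({})   [B -> { }]

B=>{B}B=>{S}B=>{()}B=>{()}S=>{()}(B)=>{()}({})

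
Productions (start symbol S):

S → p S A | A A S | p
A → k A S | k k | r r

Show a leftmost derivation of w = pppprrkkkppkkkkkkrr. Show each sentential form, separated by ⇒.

S ⇒ pSA   [S → p S A]
pSA ⇒ ppSAA   [S → p S A]
ppSAA ⇒ pppSAAA   [S → p S A]
pppSAAA ⇒ ppppSAAAA   [S → p S A]
ppppSAAAA ⇒ ppppAASAAAA   [S → A A S]
ppppAASAAAA ⇒ pppprrASAAAA   [A → r r]
pppprrASAAAA ⇒ pppprrkASSAAAA   [A → k A S]
pppprrkASSAAAA ⇒ pppprrkkkSSAAAA   [A → k k]
pppprrkkkSSAAAA ⇒ pppprrkkkpSAAAA   [S → p]
pppprrkkkpSAAAA ⇒ pppprrkkkppAAAA   [S → p]
pppprrkkkppAAAA ⇒ pppprrkkkppkkAAA   [A → k k]
pppprrkkkppkkAAA ⇒ pppprrkkkppkkkkAA   [A → k k]
pppprrkkkppkkkkAA ⇒ pppprrkkkppkkkkkkA   [A → k k]
pppprrkkkppkkkkkkA ⇒ pppprrkkkppkkkkkkrr   [A → r r]

S⇒pSA⇒ppSAA⇒pppSAAA⇒ppppSAAAA⇒ppppAASAAAA⇒pppprrASAAAA⇒pppprrkASSAAAA⇒pppprrkkkSSAAAA⇒pppprrkkkpSAAAA⇒pppprrkkkppAAAA⇒pppprrkkkppkkAAA⇒pppprrkkkppkkkkAA⇒pppprrkkkppkkkkkkA⇒pppprrkkkppkkkkkkrr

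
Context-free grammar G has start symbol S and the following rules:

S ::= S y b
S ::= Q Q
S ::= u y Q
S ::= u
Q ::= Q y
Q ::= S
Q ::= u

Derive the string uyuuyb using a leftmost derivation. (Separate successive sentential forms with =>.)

S => Syb => QQyb => SQyb => QQQyb => QyQQyb => uyQQyb => uySQyb => uyuQyb => uyuuyb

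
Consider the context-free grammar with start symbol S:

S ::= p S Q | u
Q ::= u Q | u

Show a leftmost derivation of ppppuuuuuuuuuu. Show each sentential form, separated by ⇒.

S ⇒ pSQ   [S ::= p S Q]
pSQ ⇒ ppSQQ   [S ::= p S Q]
ppSQQ ⇒ pppSQQQ   [S ::= p S Q]
pppSQQQ ⇒ ppppSQQQQ   [S ::= p S Q]
ppppSQQQQ ⇒ ppppuQQQQ   [S ::= u]
ppppuQQQQ ⇒ ppppuuQQQQ   [Q ::= u Q]
ppppuuQQQQ ⇒ ppppuuuQQQ   [Q ::= u]
ppppuuuQQQ ⇒ ppppuuuuQQQ   [Q ::= u Q]
ppppuuuuQQQ ⇒ ppppuuuuuQQQ   [Q ::= u Q]
ppppuuuuuQQQ ⇒ ppppuuuuuuQQQ   [Q ::= u Q]
ppppuuuuuuQQQ ⇒ ppppuuuuuuuQQ   [Q ::= u]
ppppuuuuuuuQQ ⇒ ppppuuuuuuuuQ   [Q ::= u]
ppppuuuuuuuuQ ⇒ ppppuuuuuuuuuQ   [Q ::= u Q]
ppppuuuuuuuuuQ ⇒ ppppuuuuuuuuuu   [Q ::= u]

S ⇒ pSQ ⇒ ppSQQ ⇒ pppSQQQ ⇒ ppppSQQQQ ⇒ ppppuQQQQ ⇒ ppppuuQQQQ ⇒ ppppuuuQQQ ⇒ ppppuuuuQQQ ⇒ ppppuuuuuQQQ ⇒ ppppuuuuuuQQQ ⇒ ppppuuuuuuuQQ ⇒ ppppuuuuuuuuQ ⇒ ppppuuuuuuuuuQ ⇒ ppppuuuuuuuuuu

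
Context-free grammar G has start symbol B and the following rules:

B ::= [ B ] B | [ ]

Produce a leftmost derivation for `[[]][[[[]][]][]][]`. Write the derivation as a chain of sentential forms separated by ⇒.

B ⇒ [B]B   [B ::= [ B ] B]
[B]B ⇒ [[]]B   [B ::= [ ]]
[[]]B ⇒ [[]][B]B   [B ::= [ B ] B]
[[]][B]B ⇒ [[]][[B]B]B   [B ::= [ B ] B]
[[]][[B]B]B ⇒ [[]][[[B]B]B]B   [B ::= [ B ] B]
[[]][[[B]B]B]B ⇒ [[]][[[[]]B]B]B   [B ::= [ ]]
[[]][[[[]]B]B]B ⇒ [[]][[[[]][]]B]B   [B ::= [ ]]
[[]][[[[]][]]B]B ⇒ [[]][[[[]][]][]]B   [B ::= [ ]]
[[]][[[[]][]][]]B ⇒ [[]][[[[]][]][]][]   [B ::= [ ]]

B ⇒ [B]B ⇒ [[]]B ⇒ [[]][B]B ⇒ [[]][[B]B]B ⇒ [[]][[[B]B]B]B ⇒ [[]][[[[]]B]B]B ⇒ [[]][[[[]][]]B]B ⇒ [[]][[[[]][]][]]B ⇒ [[]][[[[]][]][]][]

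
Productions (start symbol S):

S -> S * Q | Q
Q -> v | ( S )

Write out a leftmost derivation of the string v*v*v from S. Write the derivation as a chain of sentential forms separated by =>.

S => S*Q => S*Q*Q => Q*Q*Q => v*Q*Q => v*v*Q => v*v*v

S => S*Q   [S -> S * Q]
S*Q => S*Q*Q   [S -> S * Q]
S*Q*Q => Q*Q*Q   [S -> Q]
Q*Q*Q => v*Q*Q   [Q -> v]
v*Q*Q => v*v*Q   [Q -> v]
v*v*Q => v*v*v   [Q -> v]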